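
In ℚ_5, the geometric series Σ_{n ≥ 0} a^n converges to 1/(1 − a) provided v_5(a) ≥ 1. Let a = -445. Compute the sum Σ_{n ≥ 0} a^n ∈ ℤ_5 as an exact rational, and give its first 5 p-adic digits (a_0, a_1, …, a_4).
Σ a^n = 1/(1 − a) = 1/446;  first 5 digits = (1, 1, 3, 1, 3)

v_5(a) = 1 ≥ 1, so the series converges in ℤ_5 to 1/(1 − a) = 1/(1 − (-445)) = 1/446. Expand this rational in ℤ_5: compute digits iteratively via d_i = x_i mod 5, x_{i+1} = (x_i − d_i)/5. The first 5 digits are (1, 1, 3, 1, 3).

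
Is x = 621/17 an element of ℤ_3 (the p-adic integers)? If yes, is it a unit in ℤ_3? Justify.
x ∈ ℤ_3 but not a unit; v_3(x) = 3 > 0

ℤ_3 = {x ∈ ℚ_3 : v_3(x) ≥ 0} and ℤ_3^× = {x ∈ ℤ_3 : v_3(x) = 0}. Here v_3(621/17) = v_3(num) − v_3(den) = 3; compare against these criteria.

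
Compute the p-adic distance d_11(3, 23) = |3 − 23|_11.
d_11(3, 23) = 1

Step 1 — x − y = 3 − 23 = -20. Step 2 — v_11(-20) = 0 (factor: -20 = −(11^0 · 20); the sign does not affect v_p). Step 3 — |x − y|_11 = 11^{0} = 1.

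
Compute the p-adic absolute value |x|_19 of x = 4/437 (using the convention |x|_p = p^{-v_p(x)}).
|4/437|_19 = 19

Step 1 — compute v_19(x) by factoring powers of 19 out of the numerator and denominator: v_19(4/437) = -1. Step 2 — apply |x|_p = p^{-v_p(x)} = 19^{1} = 19.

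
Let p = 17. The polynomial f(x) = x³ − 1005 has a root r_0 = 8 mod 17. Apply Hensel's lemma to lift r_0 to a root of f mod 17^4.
r_3 = 7216 (mod 83521)

Hensel: r_{i+1} = r_i − f(r_i)/f′(r_i) mod 17^{i+2}, where f′(x) = 3x². Iterate:
  r_0 = 8 (mod 17)
  r_1 = 280 (mod 289)
  r_2 = 2303 (mod 4913)
  r_3 = 7216 (mod 83521)
Final: r = 7216 with f(r) ≡ 0 mod 17^4.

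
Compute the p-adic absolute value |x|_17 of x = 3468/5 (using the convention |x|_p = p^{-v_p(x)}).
|3468/5|_17 = 1/289

Step 1 — compute v_17(x) by factoring powers of 17 out of the numerator and denominator: v_17(3468/5) = 2. Step 2 — apply |x|_p = p^{-v_p(x)} = 17^{-2} = 1/289.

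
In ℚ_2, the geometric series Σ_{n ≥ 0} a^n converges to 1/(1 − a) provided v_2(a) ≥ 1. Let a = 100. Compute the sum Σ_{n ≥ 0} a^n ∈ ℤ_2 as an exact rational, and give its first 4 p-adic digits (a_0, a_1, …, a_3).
Σ a^n = 1/(1 − a) = -1/99;  first 4 digits = (1, 0, 1, 0)

v_2(a) = 2 ≥ 1, so the series converges in ℤ_2 to 1/(1 − a) = 1/(1 − 100) = -1/99. Expand this rational in ℤ_2: compute digits iteratively via d_i = x_i mod 2, x_{i+1} = (x_i − d_i)/2. The first 4 digits are (1, 0, 1, 0).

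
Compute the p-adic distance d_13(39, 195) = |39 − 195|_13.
d_13(39, 195) = 1/13

Step 1 — x − y = 39 − 195 = -156. Step 2 — v_13(-156) = 1 (factor: -156 = −(13^1 · 12); the sign does not affect v_p). Step 3 — |x − y|_13 = 13^{-1} = 1/13.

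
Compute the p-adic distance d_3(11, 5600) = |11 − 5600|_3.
d_3(11, 5600) = 1/243

Step 1 — x − y = 11 − 5600 = -5589. Step 2 — v_3(-5589) = 5 (factor: -5589 = −(3^5 · 23); the sign does not affect v_p). Step 3 — |x − y|_3 = 3^{-5} = 1/243.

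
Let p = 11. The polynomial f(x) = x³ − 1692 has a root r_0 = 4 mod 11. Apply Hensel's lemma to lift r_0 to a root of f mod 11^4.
r_3 = 7429 (mod 14641)

Hensel: r_{i+1} = r_i − f(r_i)/f′(r_i) mod 11^{i+2}, where f′(x) = 3x². Iterate:
  r_0 = 4 (mod 11)
  r_1 = 48 (mod 121)
  r_2 = 774 (mod 1331)
  r_3 = 7429 (mod 14641)
Final: r = 7429 with f(r) ≡ 0 mod 11^4.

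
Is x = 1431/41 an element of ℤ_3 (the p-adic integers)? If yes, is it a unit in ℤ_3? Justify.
x ∈ ℤ_3 but not a unit; v_3(x) = 3 > 0

ℤ_3 = {x ∈ ℚ_3 : v_3(x) ≥ 0} and ℤ_3^× = {x ∈ ℤ_3 : v_3(x) = 0}. Here v_3(1431/41) = v_3(num) − v_3(den) = 3; compare against these criteria.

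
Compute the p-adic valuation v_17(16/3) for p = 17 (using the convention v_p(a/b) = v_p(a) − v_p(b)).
v_17(16/3) = 0

Factor powers of 17 from the numerator and denominator of the reduced fraction: 16 = 17^0 · 16 and 3 = 17^0 · 3. Apply v_p(a/b) = v_p(a) − v_p(b): v_17(16/3) = 0 − 0 = 0.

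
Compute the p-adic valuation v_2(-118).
v_2(-118) = 1

v_2(n) is the largest exponent k such that 2^k divides n. Factor out: -118 = -2^1 · 59. (Sign doesn't affect v_p.) So v_2(-118) = 1.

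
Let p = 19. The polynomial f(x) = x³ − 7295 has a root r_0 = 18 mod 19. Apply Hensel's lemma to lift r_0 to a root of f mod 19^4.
r_3 = 100623 (mod 130321)

Hensel: r_{i+1} = r_i − f(r_i)/f′(r_i) mod 19^{i+2}, where f′(x) = 3x². Iterate:
  r_0 = 18 (mod 19)
  r_1 = 265 (mod 361)
  r_2 = 4597 (mod 6859)
  r_3 = 100623 (mod 130321)
Final: r = 100623 with f(r) ≡ 0 mod 19^4.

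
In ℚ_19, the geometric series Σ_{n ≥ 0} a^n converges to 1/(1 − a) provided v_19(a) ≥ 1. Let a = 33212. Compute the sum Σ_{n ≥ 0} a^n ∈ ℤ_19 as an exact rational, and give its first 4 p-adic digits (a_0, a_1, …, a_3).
Σ a^n = 1/(1 − a) = -1/33211;  first 4 digits = (1, 0, 16, 4)

v_19(a) = 2 ≥ 1, so the series converges in ℤ_19 to 1/(1 − a) = 1/(1 − 33212) = -1/33211. Expand this rational in ℤ_19: compute digits iteratively via d_i = x_i mod 19, x_{i+1} = (x_i − d_i)/19. The first 4 digits are (1, 0, 16, 4).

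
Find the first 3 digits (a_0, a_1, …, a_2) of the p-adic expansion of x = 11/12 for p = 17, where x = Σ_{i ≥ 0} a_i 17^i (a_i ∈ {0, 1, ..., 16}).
(a_0, …, a_2) = (8, 1, 7)

v_17(11/12) = 0 (numerator and denominator both coprime to 17), so x ∈ ℤ_17^×. Compute digits iteratively via a_i = x_i mod 17, x_{i+1} = (x_i − a_i)/17, with x_0 = x:
  x_0 = 11/12;  a_0 = 8;  x_1 = (x_0 − 8)/17 = -5/12
  x_1 = -5/12;  a_1 = 1;  x_2 = (x_1 − 1)/17 = -1/12
  x_2 = -1/12;  a_2 = 7;  x_3 = (x_2 − 7)/17 = -5/12
Digits: (8, 1, 7).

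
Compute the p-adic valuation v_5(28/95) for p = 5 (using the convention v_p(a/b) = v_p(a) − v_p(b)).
v_5(28/95) = -1

Factor powers of 5 from the numerator and denominator of the reduced fraction: 28 = 5^0 · 28 and 95 = 5^1 · 19. Apply v_p(a/b) = v_p(a) − v_p(b): v_5(28/95) = 0 − 1 = -1.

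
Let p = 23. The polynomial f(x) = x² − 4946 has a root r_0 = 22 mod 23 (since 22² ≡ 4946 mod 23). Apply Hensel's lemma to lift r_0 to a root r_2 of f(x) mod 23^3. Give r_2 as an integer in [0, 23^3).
r_2 = 7842 (mod 12167)

Hensel's recurrence: r_{i+1} = r_i − f(r_i)·(f′(r_i))^{-1} mod 23^{i+2}, with f′(x) = 2x. Iterate:
  r_0 = 22 (mod 23)
  r_1 = 436 (mod 529)
  r_2 = 7842 (mod 12167)
Final: r_2 = 7842, and one checks f(r_2) ≡ 0 mod 23^3.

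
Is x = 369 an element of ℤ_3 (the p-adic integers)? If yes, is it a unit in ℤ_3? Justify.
x ∈ ℤ_3 but not a unit; v_3(x) = 2 > 0

ℤ_3 = {x ∈ ℚ_3 : v_3(x) ≥ 0} and ℤ_3^× = {x ∈ ℤ_3 : v_3(x) = 0}. Here v_3(369) = v_3(num) − v_3(den) = 2; compare against these criteria.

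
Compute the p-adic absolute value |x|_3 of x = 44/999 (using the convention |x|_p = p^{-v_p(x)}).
|44/999|_3 = 27

Step 1 — compute v_3(x) by factoring powers of 3 out of the numerator and denominator: v_3(44/999) = -3. Step 2 — apply |x|_p = p^{-v_p(x)} = 3^{3} = 27.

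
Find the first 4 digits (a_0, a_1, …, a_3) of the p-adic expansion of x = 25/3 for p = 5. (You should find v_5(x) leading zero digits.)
(a_0, …, a_3) = (0, 0, 2, 3)

v_5(25/3) = 2, so a_0 = ... = a_1 = 0. Factor out: x = 5^2 · u with u = 1/3 a unit in ℤ_5. Expand u iteratively via a_{v+i} = u_i mod 5, u_{i+1} = (u_i − a_{v+i})/5:
  u_0 = 1/3;  a_2 = 2;  u_1 = (u_0 − 2)/5 = -1/3
  u_1 = -1/3;  a_3 = 3;  u_2 = (u_1 − 3)/5 = -2/3
Digits: (0, 0, 2, 3).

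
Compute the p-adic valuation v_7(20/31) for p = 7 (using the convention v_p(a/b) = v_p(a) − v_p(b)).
v_7(20/31) = 0

Factor powers of 7 from the numerator and denominator of the reduced fraction: 20 = 7^0 · 20 and 31 = 7^0 · 31. Apply v_p(a/b) = v_p(a) − v_p(b): v_7(20/31) = 0 − 0 = 0.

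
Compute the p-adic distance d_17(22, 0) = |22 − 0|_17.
d_17(22, 0) = 1

Step 1 — x − y = 22 − 0 = 22. Step 2 — v_17(22) = 0 (factor: 22 = (17^0 · 22); the sign does not affect v_p). Step 3 — |x − y|_17 = 17^{0} = 1.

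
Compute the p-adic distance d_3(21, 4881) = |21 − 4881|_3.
d_3(21, 4881) = 1/243

Step 1 — x − y = 21 − 4881 = -4860. Step 2 — v_3(-4860) = 5 (factor: -4860 = −(3^5 · 20); the sign does not affect v_p). Step 3 — |x − y|_3 = 3^{-5} = 1/243.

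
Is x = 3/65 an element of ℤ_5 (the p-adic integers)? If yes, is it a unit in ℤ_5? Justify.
x ∉ ℤ_5 (v_5(x) = -1 < 0)

ℤ_5 = {x ∈ ℚ_5 : v_5(x) ≥ 0} and ℤ_5^× = {x ∈ ℤ_5 : v_5(x) = 0}. Here v_5(3/65) = v_5(num) − v_5(den) = -1; compare against these criteria.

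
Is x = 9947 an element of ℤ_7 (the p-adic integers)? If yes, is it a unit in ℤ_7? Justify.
x ∈ ℤ_7 but not a unit; v_7(x) = 3 > 0

ℤ_7 = {x ∈ ℚ_7 : v_7(x) ≥ 0} and ℤ_7^× = {x ∈ ℤ_7 : v_7(x) = 0}. Here v_7(9947) = v_7(num) − v_7(den) = 3; compare against these criteria.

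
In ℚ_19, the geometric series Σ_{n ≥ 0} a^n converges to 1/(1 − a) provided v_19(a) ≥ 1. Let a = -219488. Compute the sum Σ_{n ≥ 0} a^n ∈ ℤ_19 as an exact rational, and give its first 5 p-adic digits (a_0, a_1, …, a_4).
Σ a^n = 1/(1 − a) = 1/219489;  first 5 digits = (1, 0, 0, 6, 17)

v_19(a) = 3 ≥ 1, so the series converges in ℤ_19 to 1/(1 − a) = 1/(1 − (-219488)) = 1/219489. Expand this rational in ℤ_19: compute digits iteratively via d_i = x_i mod 19, x_{i+1} = (x_i − d_i)/19. The first 5 digits are (1, 0, 0, 6, 17).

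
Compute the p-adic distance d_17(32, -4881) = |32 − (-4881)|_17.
d_17(32, -4881) = 1/4913

Step 1 — x − y = 32 − (-4881) = 4913. Step 2 — v_17(4913) = 3 (factor: 4913 = (17^3 · 1); the sign does not affect v_p). Step 3 — |x − y|_17 = 17^{-3} = 1/4913.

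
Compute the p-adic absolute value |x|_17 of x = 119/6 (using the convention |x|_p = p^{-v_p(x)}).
|119/6|_17 = 1/17

Step 1 — compute v_17(x) by factoring powers of 17 out of the numerator and denominator: v_17(119/6) = 1. Step 2 — apply |x|_p = p^{-v_p(x)} = 17^{-1} = 1/17.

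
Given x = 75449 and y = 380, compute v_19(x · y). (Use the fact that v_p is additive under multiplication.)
v_19(28670620) = 4

v_p(x) = 3 (factor: 75449 = 19^3 · 11); v_p(y) = 1 (factor: 380 = 19^1 · 20). Additivity: v_p(xy) = v_p(x) + v_p(y) = 3 + 1 = 4. (Direct check: xy = 28670620 = 19^4 · (220).)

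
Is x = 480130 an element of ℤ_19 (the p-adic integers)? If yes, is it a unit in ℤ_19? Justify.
x ∈ ℤ_19 but not a unit; v_19(x) = 3 > 0

ℤ_19 = {x ∈ ℚ_19 : v_19(x) ≥ 0} and ℤ_19^× = {x ∈ ℤ_19 : v_19(x) = 0}. Here v_19(480130) = v_19(num) − v_19(den) = 3; compare against these criteria.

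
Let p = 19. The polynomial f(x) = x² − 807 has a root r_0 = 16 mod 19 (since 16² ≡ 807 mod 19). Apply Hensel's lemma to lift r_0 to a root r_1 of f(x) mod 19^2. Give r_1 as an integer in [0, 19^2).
r_1 = 225 (mod 361)

Hensel's recurrence: r_{i+1} = r_i − f(r_i)·(f′(r_i))^{-1} mod 19^{i+2}, with f′(x) = 2x. Iterate:
  r_0 = 16 (mod 19)
  r_1 = 225 (mod 361)
Final: r_1 = 225, and one checks f(r_1) ≡ 0 mod 19^2.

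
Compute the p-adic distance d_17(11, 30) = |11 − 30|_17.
d_17(11, 30) = 1

Step 1 — x − y = 11 − 30 = -19. Step 2 — v_17(-19) = 0 (factor: -19 = −(17^0 · 19); the sign does not affect v_p). Step 3 — |x − y|_17 = 17^{0} = 1.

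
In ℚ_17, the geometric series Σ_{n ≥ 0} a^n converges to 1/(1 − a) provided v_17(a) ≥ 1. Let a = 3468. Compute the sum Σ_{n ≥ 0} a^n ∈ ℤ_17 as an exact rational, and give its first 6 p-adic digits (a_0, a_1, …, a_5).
Σ a^n = 1/(1 − a) = -1/3467;  first 6 digits = (1, 0, 12, 0, 8, 8)

v_17(a) = 2 ≥ 1, so the series converges in ℤ_17 to 1/(1 − a) = 1/(1 − 3468) = -1/3467. Expand this rational in ℤ_17: compute digits iteratively via d_i = x_i mod 17, x_{i+1} = (x_i − d_i)/17. The first 6 digits are (1, 0, 12, 0, 8, 8).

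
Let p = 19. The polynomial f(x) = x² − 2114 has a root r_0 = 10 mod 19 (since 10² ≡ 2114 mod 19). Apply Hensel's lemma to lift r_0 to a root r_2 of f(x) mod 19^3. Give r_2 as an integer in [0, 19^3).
r_2 = 2385 (mod 6859)

Hensel's recurrence: r_{i+1} = r_i − f(r_i)·(f′(r_i))^{-1} mod 19^{i+2}, with f′(x) = 2x. Iterate:
  r_0 = 10 (mod 19)
  r_1 = 219 (mod 361)
  r_2 = 2385 (mod 6859)
Final: r_2 = 2385, and one checks f(r_2) ≡ 0 mod 19^3.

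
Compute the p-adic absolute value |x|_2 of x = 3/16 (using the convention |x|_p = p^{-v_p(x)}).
|3/16|_2 = 16

Step 1 — compute v_2(x) by factoring powers of 2 out of the numerator and denominator: v_2(3/16) = -4. Step 2 — apply |x|_p = p^{-v_p(x)} = 2^{4} = 16.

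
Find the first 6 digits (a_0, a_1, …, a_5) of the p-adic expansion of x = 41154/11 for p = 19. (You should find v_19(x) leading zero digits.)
(a_0, …, a_5) = (0, 0, 0, 4, 5, 17)

v_19(41154/11) = 3, so a_0 = ... = a_2 = 0. Factor out: x = 19^3 · u with u = 6/11 a unit in ℤ_19. Expand u iteratively via a_{v+i} = u_i mod 19, u_{i+1} = (u_i − a_{v+i})/19:
  u_0 = 6/11;  a_3 = 4;  u_1 = (u_0 − 4)/19 = -2/11
  u_1 = -2/11;  a_4 = 5;  u_2 = (u_1 − 5)/19 = -3/11
  u_2 = -3/11;  a_5 = 17;  u_3 = (u_2 − 17)/19 = -10/11
Digits: (0, 0, 0, 4, 5, 17).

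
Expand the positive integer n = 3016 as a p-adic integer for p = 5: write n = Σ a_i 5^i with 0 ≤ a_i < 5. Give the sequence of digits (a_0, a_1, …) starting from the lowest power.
(a_0, a_1, …) = (1, 3, 0, 4, 4)

Repeated division by 5 gives the digits low-to-high: 3016 = 1 + 3·5^1 + 4·5^3 + 4·5^4. Digit sequence: (1, 3, 0, 4, 4).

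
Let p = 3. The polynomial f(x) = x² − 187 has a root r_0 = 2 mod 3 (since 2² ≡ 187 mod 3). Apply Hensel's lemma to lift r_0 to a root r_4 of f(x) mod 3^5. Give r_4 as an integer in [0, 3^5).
r_4 = 167 (mod 243)

Hensel's recurrence: r_{i+1} = r_i − f(r_i)·(f′(r_i))^{-1} mod 3^{i+2}, with f′(x) = 2x. Iterate:
  r_0 = 2 (mod 3)
  r_1 = 5 (mod 9)
  r_2 = 5 (mod 27)
  r_3 = 5 (mod 81)
  r_4 = 167 (mod 243)
Final: r_4 = 167, and one checks f(r_4) ≡ 0 mod 3^5.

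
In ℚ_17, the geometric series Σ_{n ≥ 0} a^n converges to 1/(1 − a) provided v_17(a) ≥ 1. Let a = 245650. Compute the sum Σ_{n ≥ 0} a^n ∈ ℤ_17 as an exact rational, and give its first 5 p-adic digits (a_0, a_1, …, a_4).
Σ a^n = 1/(1 − a) = -1/245649;  first 5 digits = (1, 0, 0, 16, 2)

v_17(a) = 3 ≥ 1, so the series converges in ℤ_17 to 1/(1 − a) = 1/(1 − 245650) = -1/245649. Expand this rational in ℤ_17: compute digits iteratively via d_i = x_i mod 17, x_{i+1} = (x_i − d_i)/17. The first 5 digits are (1, 0, 0, 16, 2).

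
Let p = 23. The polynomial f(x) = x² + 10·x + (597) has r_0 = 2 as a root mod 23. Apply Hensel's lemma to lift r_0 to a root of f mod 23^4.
r_3 = 272506 (mod 279841)

Hensel: r_{i+1} = r_i − f(r_i)·(f′(r_i))^{-1} mod 23^{i+2}, f′(x) = 2x + 10. Iterate:
  r_0 = 2 (mod 23)
  r_1 = 71 (mod 529)
  r_2 = 4832 (mod 12167)
  r_3 = 272506 (mod 279841)
Final: r = 272506 satisfies f(r) ≡ 0 mod 23^4.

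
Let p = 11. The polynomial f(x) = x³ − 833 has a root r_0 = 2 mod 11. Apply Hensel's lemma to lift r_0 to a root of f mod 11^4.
r_3 = 3489 (mod 14641)

Hensel: r_{i+1} = r_i − f(r_i)/f′(r_i) mod 11^{i+2}, where f′(x) = 3x². Iterate:
  r_0 = 2 (mod 11)
  r_1 = 101 (mod 121)
  r_2 = 827 (mod 1331)
  r_3 = 3489 (mod 14641)
Final: r = 3489 with f(r) ≡ 0 mod 11^4.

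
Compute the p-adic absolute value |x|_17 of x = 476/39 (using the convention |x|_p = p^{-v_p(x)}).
|476/39|_17 = 1/17

Step 1 — compute v_17(x) by factoring powers of 17 out of the numerator and denominator: v_17(476/39) = 1. Step 2 — apply |x|_p = p^{-v_p(x)} = 17^{-1} = 1/17.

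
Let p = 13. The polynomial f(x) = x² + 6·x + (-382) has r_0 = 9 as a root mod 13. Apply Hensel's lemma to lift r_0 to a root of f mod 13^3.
r_2 = 139 (mod 2197)

Hensel: r_{i+1} = r_i − f(r_i)·(f′(r_i))^{-1} mod 13^{i+2}, f′(x) = 2x + 6. Iterate:
  r_0 = 9 (mod 13)
  r_1 = 139 (mod 169)
  r_2 = 139 (mod 2197)
Final: r = 139 satisfies f(r) ≡ 0 mod 13^3.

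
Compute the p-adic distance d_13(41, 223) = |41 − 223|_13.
d_13(41, 223) = 1/13

Step 1 — x − y = 41 − 223 = -182. Step 2 — v_13(-182) = 1 (factor: -182 = −(13^1 · 14); the sign does not affect v_p). Step 3 — |x − y|_13 = 13^{-1} = 1/13.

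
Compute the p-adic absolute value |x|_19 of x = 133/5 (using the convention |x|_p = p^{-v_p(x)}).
|133/5|_19 = 1/19

Step 1 — compute v_19(x) by factoring powers of 19 out of the numerator and denominator: v_19(133/5) = 1. Step 2 — apply |x|_p = p^{-v_p(x)} = 19^{-1} = 1/19.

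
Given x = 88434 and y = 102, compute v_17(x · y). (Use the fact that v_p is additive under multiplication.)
v_17(9020268) = 4

v_p(x) = 3 (factor: 88434 = 17^3 · 18); v_p(y) = 1 (factor: 102 = 17^1 · 6). Additivity: v_p(xy) = v_p(x) + v_p(y) = 3 + 1 = 4. (Direct check: xy = 9020268 = 17^4 · (108).)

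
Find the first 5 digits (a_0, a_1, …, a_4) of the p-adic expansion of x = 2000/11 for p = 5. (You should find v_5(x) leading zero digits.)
(a_0, …, a_4) = (0, 0, 0, 1, 1)

v_5(2000/11) = 3, so a_0 = ... = a_2 = 0. Factor out: x = 5^3 · u with u = 16/11 a unit in ℤ_5. Expand u iteratively via a_{v+i} = u_i mod 5, u_{i+1} = (u_i − a_{v+i})/5:
  u_0 = 16/11;  a_3 = 1;  u_1 = (u_0 − 1)/5 = 1/11
  u_1 = 1/11;  a_4 = 1;  u_2 = (u_1 − 1)/5 = -2/11
Digits: (0, 0, 0, 1, 1).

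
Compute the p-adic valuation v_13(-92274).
v_13(-92274) = 3

v_13(n) is the largest exponent k such that 13^k divides n. Factor out: -92274 = -13^3 · 42. (Sign doesn't affect v_p.) So v_13(-92274) = 3.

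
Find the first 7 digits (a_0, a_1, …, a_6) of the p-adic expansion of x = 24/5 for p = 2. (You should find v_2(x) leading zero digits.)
(a_0, …, a_6) = (0, 0, 0, 1, 1, 1, 0)

v_2(24/5) = 3, so a_0 = ... = a_2 = 0. Factor out: x = 2^3 · u with u = 3/5 a unit in ℤ_2. Expand u iteratively via a_{v+i} = u_i mod 2, u_{i+1} = (u_i − a_{v+i})/2:
  u_0 = 3/5;  a_3 = 1;  u_1 = (u_0 − 1)/2 = -1/5
  u_1 = -1/5;  a_4 = 1;  u_2 = (u_1 − 1)/2 = -3/5
  u_2 = -3/5;  a_5 = 1;  u_3 = (u_2 − 1)/2 = -4/5
  u_3 = -4/5;  a_6 = 0;  u_4 = (u_3 − 0)/2 = -2/5
Digits: (0, 0, 0, 1, 1, 1, 0).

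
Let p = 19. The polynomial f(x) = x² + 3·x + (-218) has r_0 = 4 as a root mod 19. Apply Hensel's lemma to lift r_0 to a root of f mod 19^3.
r_2 = 1334 (mod 6859)

Hensel: r_{i+1} = r_i − f(r_i)·(f′(r_i))^{-1} mod 19^{i+2}, f′(x) = 2x + 3. Iterate:
  r_0 = 4 (mod 19)
  r_1 = 251 (mod 361)
  r_2 = 1334 (mod 6859)
Final: r = 1334 satisfies f(r) ≡ 0 mod 19^3.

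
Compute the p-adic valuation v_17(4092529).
v_17(4092529) = 4

v_17(n) is the largest exponent k such that 17^k divides n. Factor out: 4092529 = 17^4 · 49. (Sign doesn't affect v_p.) So v_17(4092529) = 4.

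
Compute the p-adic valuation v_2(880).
v_2(880) = 4

v_2(n) is the largest exponent k such that 2^k divides n. Factor out: 880 = 2^4 · 55. (Sign doesn't affect v_p.) So v_2(880) = 4.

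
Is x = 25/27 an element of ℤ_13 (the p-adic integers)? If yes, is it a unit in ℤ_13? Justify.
x ∈ ℤ_13^× (unit); v_13(x) = 0

ℤ_13 = {x ∈ ℚ_13 : v_13(x) ≥ 0} and ℤ_13^× = {x ∈ ℤ_13 : v_13(x) = 0}. Here v_13(25/27) = v_13(num) − v_13(den) = 0; compare against these criteria.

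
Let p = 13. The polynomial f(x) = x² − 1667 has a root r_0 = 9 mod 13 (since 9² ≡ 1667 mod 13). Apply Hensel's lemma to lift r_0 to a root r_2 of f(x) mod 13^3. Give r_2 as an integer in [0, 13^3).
r_2 = 698 (mod 2197)

Hensel's recurrence: r_{i+1} = r_i − f(r_i)·(f′(r_i))^{-1} mod 13^{i+2}, with f′(x) = 2x. Iterate:
  r_0 = 9 (mod 13)
  r_1 = 22 (mod 169)
  r_2 = 698 (mod 2197)
Final: r_2 = 698, and one checks f(r_2) ≡ 0 mod 13^3.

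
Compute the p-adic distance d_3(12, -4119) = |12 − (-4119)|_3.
d_3(12, -4119) = 1/243

Step 1 — x − y = 12 − (-4119) = 4131. Step 2 — v_3(4131) = 5 (factor: 4131 = (3^5 · 17); the sign does not affect v_p). Step 3 — |x − y|_3 = 3^{-5} = 1/243.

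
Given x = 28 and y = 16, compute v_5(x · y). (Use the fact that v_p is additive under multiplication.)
v_5(448) = 0

v_p(x) = 0 (factor: 28 = 5^0 · 28); v_p(y) = 0 (factor: 16 = 5^0 · 16). Additivity: v_p(xy) = v_p(x) + v_p(y) = 0 + 0 = 0. (Direct check: xy = 448 = 5^0 · (448).)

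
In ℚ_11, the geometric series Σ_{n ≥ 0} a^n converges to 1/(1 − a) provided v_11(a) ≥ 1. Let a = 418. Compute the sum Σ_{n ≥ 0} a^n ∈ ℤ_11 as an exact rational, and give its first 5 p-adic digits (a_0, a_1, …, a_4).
Σ a^n = 1/(1 − a) = -1/417;  first 5 digits = (1, 5, 6, 3, 4)

v_11(a) = 1 ≥ 1, so the series converges in ℤ_11 to 1/(1 − a) = 1/(1 − 418) = -1/417. Expand this rational in ℤ_11: compute digits iteratively via d_i = x_i mod 11, x_{i+1} = (x_i − d_i)/11. The first 5 digits are (1, 5, 6, 3, 4).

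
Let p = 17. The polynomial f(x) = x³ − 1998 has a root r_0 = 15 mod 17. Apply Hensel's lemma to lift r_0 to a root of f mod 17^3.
r_2 = 695 (mod 4913)

Hensel: r_{i+1} = r_i − f(r_i)/f′(r_i) mod 17^{i+2}, where f′(x) = 3x². Iterate:
  r_0 = 15 (mod 17)
  r_1 = 117 (mod 289)
  r_2 = 695 (mod 4913)
Final: r = 695 with f(r) ≡ 0 mod 17^3.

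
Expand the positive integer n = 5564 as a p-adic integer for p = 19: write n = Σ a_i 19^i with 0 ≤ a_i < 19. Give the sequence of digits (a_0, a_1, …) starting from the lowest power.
(a_0, a_1, …) = (16, 7, 15)

Repeated division by 19 gives the digits low-to-high: 5564 = 16 + 7·19^1 + 15·19^2. Digit sequence: (16, 7, 15).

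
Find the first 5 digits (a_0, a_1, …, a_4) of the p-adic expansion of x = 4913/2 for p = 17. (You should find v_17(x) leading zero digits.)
(a_0, …, a_4) = (0, 0, 0, 9, 8)

v_17(4913/2) = 3, so a_0 = ... = a_2 = 0. Factor out: x = 17^3 · u with u = 1/2 a unit in ℤ_17. Expand u iteratively via a_{v+i} = u_i mod 17, u_{i+1} = (u_i − a_{v+i})/17:
  u_0 = 1/2;  a_3 = 9;  u_1 = (u_0 − 9)/17 = -1/2
  u_1 = -1/2;  a_4 = 8;  u_2 = (u_1 − 8)/17 = -1/2
Digits: (0, 0, 0, 9, 8).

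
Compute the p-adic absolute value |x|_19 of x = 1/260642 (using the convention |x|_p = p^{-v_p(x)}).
|1/260642|_19 = 130321

Step 1 — compute v_19(x) by factoring powers of 19 out of the numerator and denominator: v_19(1/260642) = -4. Step 2 — apply |x|_p = p^{-v_p(x)} = 19^{4} = 130321.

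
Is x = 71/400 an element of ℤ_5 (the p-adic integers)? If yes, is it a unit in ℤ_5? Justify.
x ∉ ℤ_5 (v_5(x) = -2 < 0)

ℤ_5 = {x ∈ ℚ_5 : v_5(x) ≥ 0} and ℤ_5^× = {x ∈ ℤ_5 : v_5(x) = 0}. Here v_5(71/400) = v_5(num) − v_5(den) = -2; compare against these criteria.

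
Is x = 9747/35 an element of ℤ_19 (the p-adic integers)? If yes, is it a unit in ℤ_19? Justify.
x ∈ ℤ_19 but not a unit; v_19(x) = 2 > 0

ℤ_19 = {x ∈ ℚ_19 : v_19(x) ≥ 0} and ℤ_19^× = {x ∈ ℤ_19 : v_19(x) = 0}. Here v_19(9747/35) = v_19(num) − v_19(den) = 2; compare against these criteria.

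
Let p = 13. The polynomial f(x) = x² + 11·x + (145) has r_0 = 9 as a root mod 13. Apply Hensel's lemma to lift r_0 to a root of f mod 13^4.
r_3 = 14829 (mod 28561)

Hensel: r_{i+1} = r_i − f(r_i)·(f′(r_i))^{-1} mod 13^{i+2}, f′(x) = 2x + 11. Iterate:
  r_0 = 9 (mod 13)
  r_1 = 126 (mod 169)
  r_2 = 1647 (mod 2197)
  r_3 = 14829 (mod 28561)
Final: r = 14829 satisfies f(r) ≡ 0 mod 13^4.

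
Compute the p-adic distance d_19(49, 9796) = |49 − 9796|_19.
d_19(49, 9796) = 1/361

Step 1 — x − y = 49 − 9796 = -9747. Step 2 — v_19(-9747) = 2 (factor: -9747 = −(19^2 · 27); the sign does not affect v_p). Step 3 — |x − y|_19 = 19^{-2} = 1/361.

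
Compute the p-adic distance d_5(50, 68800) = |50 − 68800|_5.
d_5(50, 68800) = 1/3125

Step 1 — x − y = 50 − 68800 = -68750. Step 2 — v_5(-68750) = 5 (factor: -68750 = −(5^5 · 22); the sign does not affect v_p). Step 3 — |x − y|_5 = 5^{-5} = 1/3125.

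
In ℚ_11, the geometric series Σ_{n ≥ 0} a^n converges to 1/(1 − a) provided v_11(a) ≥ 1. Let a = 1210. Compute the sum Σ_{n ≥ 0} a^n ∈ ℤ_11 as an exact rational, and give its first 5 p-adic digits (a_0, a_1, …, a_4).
Σ a^n = 1/(1 − a) = -1/1209;  first 5 digits = (1, 0, 10, 0, 1)

v_11(a) = 2 ≥ 1, so the series converges in ℤ_11 to 1/(1 − a) = 1/(1 − 1210) = -1/1209. Expand this rational in ℤ_11: compute digits iteratively via d_i = x_i mod 11, x_{i+1} = (x_i − d_i)/11. The first 5 digits are (1, 0, 10, 0, 1).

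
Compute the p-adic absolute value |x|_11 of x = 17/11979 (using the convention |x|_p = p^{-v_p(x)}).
|17/11979|_11 = 1331

Step 1 — compute v_11(x) by factoring powers of 11 out of the numerator and denominator: v_11(17/11979) = -3. Step 2 — apply |x|_p = p^{-v_p(x)} = 11^{3} = 1331.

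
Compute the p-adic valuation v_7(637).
v_7(637) = 2

v_7(n) is the largest exponent k such that 7^k divides n. Factor out: 637 = 7^2 · 13. (Sign doesn't affect v_p.) So v_7(637) = 2.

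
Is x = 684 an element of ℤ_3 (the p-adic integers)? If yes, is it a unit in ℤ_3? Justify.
x ∈ ℤ_3 but not a unit; v_3(x) = 2 > 0

ℤ_3 = {x ∈ ℚ_3 : v_3(x) ≥ 0} and ℤ_3^× = {x ∈ ℤ_3 : v_3(x) = 0}. Here v_3(684) = v_3(num) − v_3(den) = 2; compare against these criteria.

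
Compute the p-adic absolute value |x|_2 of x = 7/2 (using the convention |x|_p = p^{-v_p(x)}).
|7/2|_2 = 2

Step 1 — compute v_2(x) by factoring powers of 2 out of the numerator and denominator: v_2(7/2) = -1. Step 2 — apply |x|_p = p^{-v_p(x)} = 2^{1} = 2.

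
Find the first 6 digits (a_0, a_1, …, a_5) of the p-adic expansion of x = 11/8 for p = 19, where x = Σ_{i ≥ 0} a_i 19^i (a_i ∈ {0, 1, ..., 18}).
(a_0, …, a_5) = (18, 11, 16, 11, 16, 11)

v_19(11/8) = 0 (numerator and denominator both coprime to 19), so x ∈ ℤ_19^×. Compute digits iteratively via a_i = x_i mod 19, x_{i+1} = (x_i − a_i)/19, with x_0 = x:
  x_0 = 11/8;  a_0 = 18;  x_1 = (x_0 − 18)/19 = -7/8
  x_1 = -7/8;  a_1 = 11;  x_2 = (x_1 − 11)/19 = -5/8
  x_2 = -5/8;  a_2 = 16;  x_3 = (x_2 − 16)/19 = -7/8
  x_3 = -7/8;  a_3 = 11;  x_4 = (x_3 − 11)/19 = -5/8
  x_4 = -5/8;  a_4 = 16;  x_5 = (x_4 − 16)/19 = -7/8
  x_5 = -7/8;  a_5 = 11;  x_6 = (x_5 − 11)/19 = -5/8
Digits: (18, 11, 16, 11, 16, 11).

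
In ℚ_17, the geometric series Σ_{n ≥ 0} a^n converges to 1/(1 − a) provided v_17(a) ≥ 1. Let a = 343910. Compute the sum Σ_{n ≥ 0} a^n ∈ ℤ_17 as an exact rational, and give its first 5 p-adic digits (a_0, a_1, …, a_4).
Σ a^n = 1/(1 − a) = -1/343909;  first 5 digits = (1, 0, 0, 2, 4)

v_17(a) = 3 ≥ 1, so the series converges in ℤ_17 to 1/(1 − a) = 1/(1 − 343910) = -1/343909. Expand this rational in ℤ_17: compute digits iteratively via d_i = x_i mod 17, x_{i+1} = (x_i − d_i)/17. The first 5 digits are (1, 0, 0, 2, 4).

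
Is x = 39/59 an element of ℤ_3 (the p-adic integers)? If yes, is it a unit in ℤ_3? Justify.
x ∈ ℤ_3 but not a unit; v_3(x) = 1 > 0

ℤ_3 = {x ∈ ℚ_3 : v_3(x) ≥ 0} and ℤ_3^× = {x ∈ ℤ_3 : v_3(x) = 0}. Here v_3(39/59) = v_3(num) − v_3(den) = 1; compare against these criteria.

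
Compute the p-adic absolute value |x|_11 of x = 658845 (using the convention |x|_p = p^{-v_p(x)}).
|658845|_11 = 1/14641

Step 1 — compute v_11(x) by factoring powers of 11 out of the numerator and denominator: v_11(658845) = 4. Step 2 — apply |x|_p = p^{-v_p(x)} = 11^{-4} = 1/14641.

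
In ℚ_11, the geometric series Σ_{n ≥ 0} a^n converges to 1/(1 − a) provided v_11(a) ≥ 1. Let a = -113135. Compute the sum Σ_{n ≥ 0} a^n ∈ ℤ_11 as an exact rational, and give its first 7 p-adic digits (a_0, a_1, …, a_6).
Σ a^n = 1/(1 − a) = 1/113136;  first 7 digits = (1, 0, 0, 3, 3, 10, 8)

v_11(a) = 3 ≥ 1, so the series converges in ℤ_11 to 1/(1 − a) = 1/(1 − (-113135)) = 1/113136. Expand this rational in ℤ_11: compute digits iteratively via d_i = x_i mod 11, x_{i+1} = (x_i − d_i)/11. The first 7 digits are (1, 0, 0, 3, 3, 10, 8).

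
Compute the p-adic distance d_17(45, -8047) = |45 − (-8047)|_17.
d_17(45, -8047) = 1/289

Step 1 — x − y = 45 − (-8047) = 8092. Step 2 — v_17(8092) = 2 (factor: 8092 = (17^2 · 28); the sign does not affect v_p). Step 3 — |x − y|_17 = 17^{-2} = 1/289.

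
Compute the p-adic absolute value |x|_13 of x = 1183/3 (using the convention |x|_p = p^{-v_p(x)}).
|1183/3|_13 = 1/169

Step 1 — compute v_13(x) by factoring powers of 13 out of the numerator and denominator: v_13(1183/3) = 2. Step 2 — apply |x|_p = p^{-v_p(x)} = 13^{-2} = 1/169.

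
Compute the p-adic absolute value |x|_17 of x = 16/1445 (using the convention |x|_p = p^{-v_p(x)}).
|16/1445|_17 = 289

Step 1 — compute v_17(x) by factoring powers of 17 out of the numerator and denominator: v_17(16/1445) = -2. Step 2 — apply |x|_p = p^{-v_p(x)} = 17^{2} = 289.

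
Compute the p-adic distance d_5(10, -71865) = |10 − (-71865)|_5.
d_5(10, -71865) = 1/3125

Step 1 — x − y = 10 − (-71865) = 71875. Step 2 — v_5(71875) = 5 (factor: 71875 = (5^5 · 23); the sign does not affect v_p). Step 3 — |x − y|_5 = 5^{-5} = 1/3125.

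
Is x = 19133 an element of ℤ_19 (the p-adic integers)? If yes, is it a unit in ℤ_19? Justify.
x ∈ ℤ_19 but not a unit; v_19(x) = 2 > 0

ℤ_19 = {x ∈ ℚ_19 : v_19(x) ≥ 0} and ℤ_19^× = {x ∈ ℤ_19 : v_19(x) = 0}. Here v_19(19133) = v_19(num) − v_19(den) = 2; compare against these criteria.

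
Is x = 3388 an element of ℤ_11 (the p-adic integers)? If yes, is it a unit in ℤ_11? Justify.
x ∈ ℤ_11 but not a unit; v_11(x) = 2 > 0

ℤ_11 = {x ∈ ℚ_11 : v_11(x) ≥ 0} and ℤ_11^× = {x ∈ ℤ_11 : v_11(x) = 0}. Here v_11(3388) = v_11(num) − v_11(den) = 2; compare against these criteria.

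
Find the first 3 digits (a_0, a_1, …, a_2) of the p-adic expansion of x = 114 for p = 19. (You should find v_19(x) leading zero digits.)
(a_0, …, a_2) = (0, 6, 0)

v_19(114) = 1, so a_0 = ... = a_0 = 0. Factor out: x = 19^1 · u with u = 6 a unit in ℤ_19. Expand u iteratively via a_{v+i} = u_i mod 19, u_{i+1} = (u_i − a_{v+i})/19:
  u_0 = 6;  a_1 = 6;  u_1 = (u_0 − 6)/19 = 0
  u_1 = 0;  a_2 = 0;  u_2 = (u_1 − 0)/19 = 0
Digits: (0, 6, 0).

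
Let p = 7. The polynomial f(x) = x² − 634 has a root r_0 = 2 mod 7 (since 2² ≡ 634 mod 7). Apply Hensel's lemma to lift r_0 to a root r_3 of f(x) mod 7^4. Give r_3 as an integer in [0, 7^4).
r_3 = 968 (mod 2401)

Hensel's recurrence: r_{i+1} = r_i − f(r_i)·(f′(r_i))^{-1} mod 7^{i+2}, with f′(x) = 2x. Iterate:
  r_0 = 2 (mod 7)
  r_1 = 37 (mod 49)
  r_2 = 282 (mod 343)
  r_3 = 968 (mod 2401)
Final: r_3 = 968, and one checks f(r_3) ≡ 0 mod 7^4.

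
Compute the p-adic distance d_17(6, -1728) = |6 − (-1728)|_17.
d_17(6, -1728) = 1/289

Step 1 — x − y = 6 − (-1728) = 1734. Step 2 — v_17(1734) = 2 (factor: 1734 = (17^2 · 6); the sign does not affect v_p). Step 3 — |x − y|_17 = 17^{-2} = 1/289.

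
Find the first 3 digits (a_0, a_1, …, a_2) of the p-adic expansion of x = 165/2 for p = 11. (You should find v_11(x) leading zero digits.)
(a_0, …, a_2) = (0, 2, 6)

v_11(165/2) = 1, so a_0 = ... = a_0 = 0. Factor out: x = 11^1 · u with u = 15/2 a unit in ℤ_11. Expand u iteratively via a_{v+i} = u_i mod 11, u_{i+1} = (u_i − a_{v+i})/11:
  u_0 = 15/2;  a_1 = 2;  u_1 = (u_0 − 2)/11 = 1/2
  u_1 = 1/2;  a_2 = 6;  u_2 = (u_1 − 6)/11 = -1/2
Digits: (0, 2, 6).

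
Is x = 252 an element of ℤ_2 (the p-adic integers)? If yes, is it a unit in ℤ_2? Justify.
x ∈ ℤ_2 but not a unit; v_2(x) = 2 > 0

ℤ_2 = {x ∈ ℚ_2 : v_2(x) ≥ 0} and ℤ_2^× = {x ∈ ℤ_2 : v_2(x) = 0}. Here v_2(252) = v_2(num) − v_2(den) = 2; compare against these criteria.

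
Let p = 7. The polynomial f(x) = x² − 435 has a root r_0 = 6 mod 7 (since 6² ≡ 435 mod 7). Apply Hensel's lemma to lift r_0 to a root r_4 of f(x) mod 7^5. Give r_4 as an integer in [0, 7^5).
r_4 = 4290 (mod 16807)

Hensel's recurrence: r_{i+1} = r_i − f(r_i)·(f′(r_i))^{-1} mod 7^{i+2}, with f′(x) = 2x. Iterate:
  r_0 = 6 (mod 7)
  r_1 = 27 (mod 49)
  r_2 = 174 (mod 343)
  r_3 = 1889 (mod 2401)
  r_4 = 4290 (mod 16807)
Final: r_4 = 4290, and one checks f(r_4) ≡ 0 mod 7^5.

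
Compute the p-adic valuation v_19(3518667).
v_19(3518667) = 4

v_19(n) is the largest exponent k such that 19^k divides n. Factor out: 3518667 = 19^4 · 27. (Sign doesn't affect v_p.) So v_19(3518667) = 4.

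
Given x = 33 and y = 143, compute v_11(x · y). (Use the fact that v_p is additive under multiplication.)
v_11(4719) = 2

v_p(x) = 1 (factor: 33 = 11^1 · 3); v_p(y) = 1 (factor: 143 = 11^1 · 13). Additivity: v_p(xy) = v_p(x) + v_p(y) = 1 + 1 = 2. (Direct check: xy = 4719 = 11^2 · (39).)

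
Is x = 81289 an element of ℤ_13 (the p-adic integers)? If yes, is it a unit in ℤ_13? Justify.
x ∈ ℤ_13 but not a unit; v_13(x) = 3 > 0

ℤ_13 = {x ∈ ℚ_13 : v_13(x) ≥ 0} and ℤ_13^× = {x ∈ ℤ_13 : v_13(x) = 0}. Here v_13(81289) = v_13(num) − v_13(den) = 3; compare against these criteria.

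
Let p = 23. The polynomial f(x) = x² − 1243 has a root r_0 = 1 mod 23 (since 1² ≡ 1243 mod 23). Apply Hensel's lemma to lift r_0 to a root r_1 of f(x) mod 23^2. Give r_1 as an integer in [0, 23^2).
r_1 = 93 (mod 529)

Hensel's recurrence: r_{i+1} = r_i − f(r_i)·(f′(r_i))^{-1} mod 23^{i+2}, with f′(x) = 2x. Iterate:
  r_0 = 1 (mod 23)
  r_1 = 93 (mod 529)
Final: r_1 = 93, and one checks f(r_1) ≡ 0 mod 23^2.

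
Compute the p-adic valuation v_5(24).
v_5(24) = 0

v_5(n) is the largest exponent k such that 5^k divides n. Factor out: 24 = 5^0 · 24. (Sign doesn't affect v_p.) So v_5(24) = 0.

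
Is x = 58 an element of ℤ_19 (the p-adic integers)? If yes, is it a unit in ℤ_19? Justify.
x ∈ ℤ_19^× (unit); v_19(x) = 0

ℤ_19 = {x ∈ ℚ_19 : v_19(x) ≥ 0} and ℤ_19^× = {x ∈ ℤ_19 : v_19(x) = 0}. Here v_19(58) = v_19(num) − v_19(den) = 0; compare against these criteria.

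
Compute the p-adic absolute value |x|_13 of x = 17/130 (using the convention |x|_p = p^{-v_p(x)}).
|17/130|_13 = 13

Step 1 — compute v_13(x) by factoring powers of 13 out of the numerator and denominator: v_13(17/130) = -1. Step 2 — apply |x|_p = p^{-v_p(x)} = 13^{1} = 13.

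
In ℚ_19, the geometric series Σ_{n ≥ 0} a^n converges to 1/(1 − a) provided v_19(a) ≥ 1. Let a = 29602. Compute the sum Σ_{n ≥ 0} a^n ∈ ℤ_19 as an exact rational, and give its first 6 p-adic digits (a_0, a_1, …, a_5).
Σ a^n = 1/(1 − a) = -1/29601;  first 6 digits = (1, 0, 6, 4, 17, 11)

v_19(a) = 2 ≥ 1, so the series converges in ℤ_19 to 1/(1 − a) = 1/(1 − 29602) = -1/29601. Expand this rational in ℤ_19: compute digits iteratively via d_i = x_i mod 19, x_{i+1} = (x_i − d_i)/19. The first 6 digits are (1, 0, 6, 4, 17, 11).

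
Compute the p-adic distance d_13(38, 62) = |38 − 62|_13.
d_13(38, 62) = 1

Step 1 — x − y = 38 − 62 = -24. Step 2 — v_13(-24) = 0 (factor: -24 = −(13^0 · 24); the sign does not affect v_p). Step 3 — |x − y|_13 = 13^{0} = 1.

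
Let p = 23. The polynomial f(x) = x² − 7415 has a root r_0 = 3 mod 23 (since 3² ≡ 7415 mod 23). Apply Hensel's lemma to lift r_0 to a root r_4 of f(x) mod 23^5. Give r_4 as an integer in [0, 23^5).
r_4 = 6064459 (mod 6436343)

Hensel's recurrence: r_{i+1} = r_i − f(r_i)·(f′(r_i))^{-1} mod 23^{i+2}, with f′(x) = 2x. Iterate:
  r_0 = 3 (mod 23)
  r_1 = 3 (mod 529)
  r_2 = 5293 (mod 12167)
  r_3 = 187798 (mod 279841)
  r_4 = 6064459 (mod 6436343)
Final: r_4 = 6064459, and one checks f(r_4) ≡ 0 mod 23^5.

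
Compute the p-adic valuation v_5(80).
v_5(80) = 1

v_5(n) is the largest exponent k such that 5^k divides n. Factor out: 80 = 5^1 · 16. (Sign doesn't affect v_p.) So v_5(80) = 1.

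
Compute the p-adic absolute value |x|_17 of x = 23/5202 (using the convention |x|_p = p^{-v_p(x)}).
|23/5202|_17 = 289

Step 1 — compute v_17(x) by factoring powers of 17 out of the numerator and denominator: v_17(23/5202) = -2. Step 2 — apply |x|_p = p^{-v_p(x)} = 17^{2} = 289.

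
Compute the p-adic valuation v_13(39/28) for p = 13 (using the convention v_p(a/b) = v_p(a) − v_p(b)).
v_13(39/28) = 1

Factor powers of 13 from the numerator and denominator of the reduced fraction: 39 = 13^1 · 3 and 28 = 13^0 · 28. Apply v_p(a/b) = v_p(a) − v_p(b): v_13(39/28) = 1 − 0 = 1.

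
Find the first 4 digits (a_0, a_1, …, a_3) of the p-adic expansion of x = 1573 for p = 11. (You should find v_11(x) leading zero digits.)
(a_0, …, a_3) = (0, 0, 2, 1)

v_11(1573) = 2, so a_0 = ... = a_1 = 0. Factor out: x = 11^2 · u with u = 13 a unit in ℤ_11. Expand u iteratively via a_{v+i} = u_i mod 11, u_{i+1} = (u_i − a_{v+i})/11:
  u_0 = 13;  a_2 = 2;  u_1 = (u_0 − 2)/11 = 1
  u_1 = 1;  a_3 = 1;  u_2 = (u_1 − 1)/11 = 0
Digits: (0, 0, 2, 1).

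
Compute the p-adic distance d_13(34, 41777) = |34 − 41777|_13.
d_13(34, 41777) = 1/2197

Step 1 — x − y = 34 − 41777 = -41743. Step 2 — v_13(-41743) = 3 (factor: -41743 = −(13^3 · 19); the sign does not affect v_p). Step 3 — |x − y|_13 = 13^{-3} = 1/2197.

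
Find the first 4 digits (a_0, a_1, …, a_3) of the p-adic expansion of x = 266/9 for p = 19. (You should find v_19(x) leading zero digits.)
(a_0, …, a_3) = (0, 10, 8, 8)

v_19(266/9) = 1, so a_0 = ... = a_0 = 0. Factor out: x = 19^1 · u with u = 14/9 a unit in ℤ_19. Expand u iteratively via a_{v+i} = u_i mod 19, u_{i+1} = (u_i − a_{v+i})/19:
  u_0 = 14/9;  a_1 = 10;  u_1 = (u_0 − 10)/19 = -4/9
  u_1 = -4/9;  a_2 = 8;  u_2 = (u_1 − 8)/19 = -4/9
  u_2 = -4/9;  a_3 = 8;  u_3 = (u_2 − 8)/19 = -4/9
Digits: (0, 10, 8, 8).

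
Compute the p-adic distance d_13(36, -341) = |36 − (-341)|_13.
d_13(36, -341) = 1/13

Step 1 — x − y = 36 − (-341) = 377. Step 2 — v_13(377) = 1 (factor: 377 = (13^1 · 29); the sign does not affect v_p). Step 3 — |x − y|_13 = 13^{-1} = 1/13.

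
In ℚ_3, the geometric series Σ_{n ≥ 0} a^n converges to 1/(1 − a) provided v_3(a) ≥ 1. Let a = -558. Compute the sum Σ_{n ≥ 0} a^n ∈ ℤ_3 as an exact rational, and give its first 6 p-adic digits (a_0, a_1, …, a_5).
Σ a^n = 1/(1 − a) = 1/559;  first 6 digits = (1, 0, 1, 0, 0, 1)

v_3(a) = 2 ≥ 1, so the series converges in ℤ_3 to 1/(1 − a) = 1/(1 − (-558)) = 1/559. Expand this rational in ℤ_3: compute digits iteratively via d_i = x_i mod 3, x_{i+1} = (x_i − d_i)/3. The first 6 digits are (1, 0, 1, 0, 0, 1).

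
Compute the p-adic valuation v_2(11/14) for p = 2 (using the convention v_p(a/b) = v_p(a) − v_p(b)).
v_2(11/14) = -1

Factor powers of 2 from the numerator and denominator of the reduced fraction: 11 = 2^0 · 11 and 14 = 2^1 · 7. Apply v_p(a/b) = v_p(a) − v_p(b): v_2(11/14) = 0 − 1 = -1.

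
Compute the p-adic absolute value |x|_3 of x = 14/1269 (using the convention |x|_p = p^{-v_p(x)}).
|14/1269|_3 = 27

Step 1 — compute v_3(x) by factoring powers of 3 out of the numerator and denominator: v_3(14/1269) = -3. Step 2 — apply |x|_p = p^{-v_p(x)} = 3^{3} = 27.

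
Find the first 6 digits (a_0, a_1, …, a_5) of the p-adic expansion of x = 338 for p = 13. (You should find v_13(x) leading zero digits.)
(a_0, …, a_5) = (0, 0, 2, 0, 0, 0)

v_13(338) = 2, so a_0 = ... = a_1 = 0. Factor out: x = 13^2 · u with u = 2 a unit in ℤ_13. Expand u iteratively via a_{v+i} = u_i mod 13, u_{i+1} = (u_i − a_{v+i})/13:
  u_0 = 2;  a_2 = 2;  u_1 = (u_0 − 2)/13 = 0
  u_1 = 0;  a_3 = 0;  u_2 = (u_1 − 0)/13 = 0
  u_2 = 0;  a_4 = 0;  u_3 = (u_2 − 0)/13 = 0
  u_3 = 0;  a_5 = 0;  u_4 = (u_3 − 0)/13 = 0
Digits: (0, 0, 2, 0, 0, 0).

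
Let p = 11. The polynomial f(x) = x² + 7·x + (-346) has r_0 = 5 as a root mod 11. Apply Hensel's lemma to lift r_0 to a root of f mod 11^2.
r_1 = 93 (mod 121)

Hensel: r_{i+1} = r_i − f(r_i)·(f′(r_i))^{-1} mod 11^{i+2}, f′(x) = 2x + 7. Iterate:
  r_0 = 5 (mod 11)
  r_1 = 93 (mod 121)
Final: r = 93 satisfies f(r) ≡ 0 mod 11^2.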